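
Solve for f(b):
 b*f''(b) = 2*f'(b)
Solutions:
 f(b) = C1 + C2*b^3


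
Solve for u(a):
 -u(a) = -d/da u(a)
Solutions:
 u(a) = C1*exp(a)


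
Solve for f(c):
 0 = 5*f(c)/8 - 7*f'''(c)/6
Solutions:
 f(c) = C3*exp(1470^(1/3)*c/14) + (C1*sin(3^(5/6)*490^(1/3)*c/28) + C2*cos(3^(5/6)*490^(1/3)*c/28))*exp(-1470^(1/3)*c/28)


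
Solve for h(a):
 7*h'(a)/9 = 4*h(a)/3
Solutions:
 h(a) = C1*exp(12*a/7)


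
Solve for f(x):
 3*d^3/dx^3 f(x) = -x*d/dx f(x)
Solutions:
 f(x) = C1 + Integral(C2*airyai(-3^(2/3)*x/3) + C3*airybi(-3^(2/3)*x/3), x)


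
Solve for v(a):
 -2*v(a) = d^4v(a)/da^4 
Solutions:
 v(a) = (C1*sin(2^(3/4)*a/2) + C2*cos(2^(3/4)*a/2))*exp(-2^(3/4)*a/2) + (C3*sin(2^(3/4)*a/2) + C4*cos(2^(3/4)*a/2))*exp(2^(3/4)*a/2)


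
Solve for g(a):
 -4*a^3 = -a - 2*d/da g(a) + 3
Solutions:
 g(a) = C1 + a^4/2 - a^2/4 + 3*a/2


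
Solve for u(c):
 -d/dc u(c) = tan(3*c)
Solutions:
 u(c) = C1 + log(cos(3*c))/3


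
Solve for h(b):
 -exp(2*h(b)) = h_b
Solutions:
 h(b) = log(-sqrt(-1/(C1 - b))) - log(2)/2
 h(b) = log(-1/(C1 - b))/2 - log(2)/2


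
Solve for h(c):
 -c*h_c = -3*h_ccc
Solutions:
 h(c) = C1 + Integral(C2*airyai(3^(2/3)*c/3) + C3*airybi(3^(2/3)*c/3), c)


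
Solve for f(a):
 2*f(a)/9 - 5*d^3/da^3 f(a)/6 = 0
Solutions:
 f(a) = C3*exp(30^(2/3)*a/15) + (C1*sin(10^(2/3)*3^(1/6)*a/10) + C2*cos(10^(2/3)*3^(1/6)*a/10))*exp(-30^(2/3)*a/30)


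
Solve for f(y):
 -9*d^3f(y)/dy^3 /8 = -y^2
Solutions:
 f(y) = C1 + C2*y + C3*y^2 + 2*y^5/135


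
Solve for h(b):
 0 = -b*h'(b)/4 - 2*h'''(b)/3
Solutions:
 h(b) = C1 + Integral(C2*airyai(-3^(1/3)*b/2) + C3*airybi(-3^(1/3)*b/2), b)


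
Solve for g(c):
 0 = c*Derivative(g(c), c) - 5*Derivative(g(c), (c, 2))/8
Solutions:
 g(c) = C1 + C2*erfi(2*sqrt(5)*c/5)


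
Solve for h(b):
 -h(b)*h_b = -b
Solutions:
 h(b) = -sqrt(C1 + b^2)
 h(b) = sqrt(C1 + b^2)


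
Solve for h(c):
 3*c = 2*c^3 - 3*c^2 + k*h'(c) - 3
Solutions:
 h(c) = C1 - c^4/(2*k) + c^3/k + 3*c^2/(2*k) + 3*c/k


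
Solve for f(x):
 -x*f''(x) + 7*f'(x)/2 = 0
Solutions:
 f(x) = C1 + C2*x^(9/2)


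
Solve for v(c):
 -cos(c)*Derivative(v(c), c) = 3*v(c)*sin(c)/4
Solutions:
 v(c) = C1*cos(c)^(3/4)


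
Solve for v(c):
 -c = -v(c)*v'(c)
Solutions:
 v(c) = -sqrt(C1 + c^2)
 v(c) = sqrt(C1 + c^2)


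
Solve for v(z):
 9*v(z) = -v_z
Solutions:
 v(z) = C1*exp(-9*z)


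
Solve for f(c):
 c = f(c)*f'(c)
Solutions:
 f(c) = -sqrt(C1 + c^2)
 f(c) = sqrt(C1 + c^2)


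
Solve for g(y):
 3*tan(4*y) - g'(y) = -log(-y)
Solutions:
 g(y) = C1 + y*log(-y) - y - 3*log(cos(4*y))/4


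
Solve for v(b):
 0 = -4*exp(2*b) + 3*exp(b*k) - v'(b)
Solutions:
 v(b) = C1 - 2*exp(2*b) + 3*exp(b*k)/k


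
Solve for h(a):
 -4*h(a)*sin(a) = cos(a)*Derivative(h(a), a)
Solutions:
 h(a) = C1*cos(a)^4


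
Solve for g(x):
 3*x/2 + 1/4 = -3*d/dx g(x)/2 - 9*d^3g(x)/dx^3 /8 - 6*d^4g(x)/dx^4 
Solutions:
 g(x) = C1 + C2*exp(x*(-2 + (32*sqrt(257) + 513)^(-1/3) + (32*sqrt(257) + 513)^(1/3))/32)*sin(sqrt(3)*x*(-(32*sqrt(257) + 513)^(1/3) + (32*sqrt(257) + 513)^(-1/3))/32) + C3*exp(x*(-2 + (32*sqrt(257) + 513)^(-1/3) + (32*sqrt(257) + 513)^(1/3))/32)*cos(sqrt(3)*x*(-(32*sqrt(257) + 513)^(1/3) + (32*sqrt(257) + 513)^(-1/3))/32) + C4*exp(-x*((32*sqrt(257) + 513)^(-1/3) + 1 + (32*sqrt(257) + 513)^(1/3))/16) - x^2/2 - x/6


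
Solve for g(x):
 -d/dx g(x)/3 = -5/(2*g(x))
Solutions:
 g(x) = -sqrt(C1 + 15*x)
 g(x) = sqrt(C1 + 15*x)


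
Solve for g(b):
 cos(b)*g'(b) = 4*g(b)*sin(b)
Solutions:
 g(b) = C1/cos(b)^4


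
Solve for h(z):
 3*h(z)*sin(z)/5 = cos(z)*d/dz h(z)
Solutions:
 h(z) = C1/cos(z)^(3/5)


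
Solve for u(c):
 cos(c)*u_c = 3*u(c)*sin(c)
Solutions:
 u(c) = C1/cos(c)^3


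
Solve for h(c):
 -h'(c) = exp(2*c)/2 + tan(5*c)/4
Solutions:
 h(c) = C1 - exp(2*c)/4 + log(cos(5*c))/20


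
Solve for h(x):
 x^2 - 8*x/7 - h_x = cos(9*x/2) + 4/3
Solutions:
 h(x) = C1 + x^3/3 - 4*x^2/7 - 4*x/3 - 2*sin(9*x/2)/9


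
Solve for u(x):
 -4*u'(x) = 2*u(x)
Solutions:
 u(x) = C1*exp(-x/2)


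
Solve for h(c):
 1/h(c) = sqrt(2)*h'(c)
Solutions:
 h(c) = -sqrt(C1 + sqrt(2)*c)
 h(c) = sqrt(C1 + sqrt(2)*c)


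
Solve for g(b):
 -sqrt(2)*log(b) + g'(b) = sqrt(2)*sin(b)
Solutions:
 g(b) = C1 + sqrt(2)*b*(log(b) - 1) - sqrt(2)*cos(b)


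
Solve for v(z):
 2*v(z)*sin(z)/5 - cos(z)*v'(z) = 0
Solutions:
 v(z) = C1/cos(z)^(2/5)


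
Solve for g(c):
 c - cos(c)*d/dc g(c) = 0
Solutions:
 g(c) = C1 + Integral(c/cos(c), c)


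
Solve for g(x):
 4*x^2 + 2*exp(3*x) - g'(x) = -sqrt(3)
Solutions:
 g(x) = C1 + 4*x^3/3 + sqrt(3)*x + 2*exp(3*x)/3


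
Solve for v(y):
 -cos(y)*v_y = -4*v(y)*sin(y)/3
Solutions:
 v(y) = C1/cos(y)^(4/3)


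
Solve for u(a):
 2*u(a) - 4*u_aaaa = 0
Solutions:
 u(a) = C1*exp(-2^(3/4)*a/2) + C2*exp(2^(3/4)*a/2) + C3*sin(2^(3/4)*a/2) + C4*cos(2^(3/4)*a/2)


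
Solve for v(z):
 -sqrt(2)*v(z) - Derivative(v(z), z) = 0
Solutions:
 v(z) = C1*exp(-sqrt(2)*z)


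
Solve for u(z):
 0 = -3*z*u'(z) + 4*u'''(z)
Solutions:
 u(z) = C1 + Integral(C2*airyai(6^(1/3)*z/2) + C3*airybi(6^(1/3)*z/2), z)


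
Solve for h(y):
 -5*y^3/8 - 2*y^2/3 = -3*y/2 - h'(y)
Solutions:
 h(y) = C1 + 5*y^4/32 + 2*y^3/9 - 3*y^2/4


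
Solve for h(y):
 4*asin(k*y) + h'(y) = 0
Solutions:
 h(y) = C1 - 4*Piecewise((y*asin(k*y) + sqrt(-k^2*y^2 + 1)/k, Ne(k, 0)), (0, True))


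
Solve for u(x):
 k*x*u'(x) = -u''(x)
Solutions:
 u(x) = Piecewise((-sqrt(2)*sqrt(pi)*C1*erf(sqrt(2)*sqrt(k)*x/2)/(2*sqrt(k)) - C2, (k > 0) | (k < 0)), (-C1*x - C2, True))


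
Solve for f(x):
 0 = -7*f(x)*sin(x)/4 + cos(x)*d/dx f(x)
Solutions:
 f(x) = C1/cos(x)^(7/4)


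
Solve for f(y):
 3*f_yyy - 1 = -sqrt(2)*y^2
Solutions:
 f(y) = C1 + C2*y + C3*y^2 - sqrt(2)*y^5/180 + y^3/18


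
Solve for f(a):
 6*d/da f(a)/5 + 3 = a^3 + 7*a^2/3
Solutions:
 f(a) = C1 + 5*a^4/24 + 35*a^3/54 - 5*a/2


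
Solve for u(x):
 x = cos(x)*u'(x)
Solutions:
 u(x) = C1 + Integral(x/cos(x), x)


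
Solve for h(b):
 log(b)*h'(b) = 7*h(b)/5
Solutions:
 h(b) = C1*exp(7*li(b)/5)


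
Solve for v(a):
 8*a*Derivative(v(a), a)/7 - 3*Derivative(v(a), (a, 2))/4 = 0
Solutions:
 v(a) = C1 + C2*erfi(4*sqrt(21)*a/21)


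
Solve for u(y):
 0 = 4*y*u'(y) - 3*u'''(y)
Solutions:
 u(y) = C1 + Integral(C2*airyai(6^(2/3)*y/3) + C3*airybi(6^(2/3)*y/3), y)


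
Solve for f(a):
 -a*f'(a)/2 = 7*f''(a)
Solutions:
 f(a) = C1 + C2*erf(sqrt(7)*a/14)


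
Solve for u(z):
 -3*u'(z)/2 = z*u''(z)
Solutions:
 u(z) = C1 + C2/sqrt(z)


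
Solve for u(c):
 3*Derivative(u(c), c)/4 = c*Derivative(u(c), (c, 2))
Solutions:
 u(c) = C1 + C2*c^(7/4)


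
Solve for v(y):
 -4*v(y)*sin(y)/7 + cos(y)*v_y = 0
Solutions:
 v(y) = C1/cos(y)^(4/7)


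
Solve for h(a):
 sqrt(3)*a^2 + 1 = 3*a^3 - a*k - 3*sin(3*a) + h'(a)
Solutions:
 h(a) = C1 - 3*a^4/4 + sqrt(3)*a^3/3 + a^2*k/2 + a - cos(3*a)


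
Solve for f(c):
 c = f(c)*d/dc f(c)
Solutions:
 f(c) = -sqrt(C1 + c^2)
 f(c) = sqrt(C1 + c^2)


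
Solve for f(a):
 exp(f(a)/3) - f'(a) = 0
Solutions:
 f(a) = 3*log(-1/(C1 + a)) + 3*log(3)


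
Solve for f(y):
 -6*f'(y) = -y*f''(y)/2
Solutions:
 f(y) = C1 + C2*y^13


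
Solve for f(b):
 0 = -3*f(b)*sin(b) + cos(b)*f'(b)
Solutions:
 f(b) = C1/cos(b)^3


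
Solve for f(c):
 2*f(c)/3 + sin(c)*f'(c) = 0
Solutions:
 f(c) = C1*(cos(c) + 1)^(1/3)/(cos(c) - 1)^(1/3)


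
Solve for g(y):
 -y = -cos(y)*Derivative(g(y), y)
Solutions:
 g(y) = C1 + Integral(y/cos(y), y)


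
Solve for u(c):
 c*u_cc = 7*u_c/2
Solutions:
 u(c) = C1 + C2*c^(9/2)


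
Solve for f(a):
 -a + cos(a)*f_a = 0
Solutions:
 f(a) = C1 + Integral(a/cos(a), a)


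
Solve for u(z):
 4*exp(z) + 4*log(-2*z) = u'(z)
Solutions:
 u(z) = C1 + 4*z*log(-z) + 4*z*(-1 + log(2)) + 4*exp(z)


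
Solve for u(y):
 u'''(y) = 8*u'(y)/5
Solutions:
 u(y) = C1 + C2*exp(-2*sqrt(10)*y/5) + C3*exp(2*sqrt(10)*y/5)


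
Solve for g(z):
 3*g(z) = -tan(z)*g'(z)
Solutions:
 g(z) = C1/sin(z)^3


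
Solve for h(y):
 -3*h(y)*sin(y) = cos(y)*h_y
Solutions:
 h(y) = C1*cos(y)^3


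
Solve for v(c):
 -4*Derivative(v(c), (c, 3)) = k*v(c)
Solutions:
 v(c) = C1*exp(2^(1/3)*c*(-k)^(1/3)/2) + C2*exp(2^(1/3)*c*(-k)^(1/3)*(-1 + sqrt(3)*I)/4) + C3*exp(-2^(1/3)*c*(-k)^(1/3)*(1 + sqrt(3)*I)/4)


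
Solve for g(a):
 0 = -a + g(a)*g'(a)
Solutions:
 g(a) = -sqrt(C1 + a^2)
 g(a) = sqrt(C1 + a^2)


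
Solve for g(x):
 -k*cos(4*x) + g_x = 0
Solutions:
 g(x) = C1 + k*sin(4*x)/4


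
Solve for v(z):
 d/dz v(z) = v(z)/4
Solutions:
 v(z) = C1*exp(z/4)


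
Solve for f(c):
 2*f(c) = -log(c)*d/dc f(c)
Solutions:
 f(c) = C1*exp(-2*li(c))


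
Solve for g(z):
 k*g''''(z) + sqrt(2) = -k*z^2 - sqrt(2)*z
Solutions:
 g(z) = C1 + C2*z + C3*z^2 + C4*z^3 - z^6/360 - sqrt(2)*z^5/(120*k) - sqrt(2)*z^4/(24*k)


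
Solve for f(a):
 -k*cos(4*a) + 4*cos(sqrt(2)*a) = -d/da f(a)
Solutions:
 f(a) = C1 + k*sin(4*a)/4 - 2*sqrt(2)*sin(sqrt(2)*a)


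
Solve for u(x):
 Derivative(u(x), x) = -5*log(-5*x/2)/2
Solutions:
 u(x) = C1 - 5*x*log(-x)/2 + 5*x*(-log(5) + log(2) + 1)/2


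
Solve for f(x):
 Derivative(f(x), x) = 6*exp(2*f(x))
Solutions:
 f(x) = log(-sqrt(-1/(C1 + 6*x))) - log(2)/2
 f(x) = log(-1/(C1 + 6*x))/2 - log(2)/2


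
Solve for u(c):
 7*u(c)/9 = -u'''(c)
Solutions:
 u(c) = C3*exp(-21^(1/3)*c/3) + (C1*sin(3^(5/6)*7^(1/3)*c/6) + C2*cos(3^(5/6)*7^(1/3)*c/6))*exp(21^(1/3)*c/6)


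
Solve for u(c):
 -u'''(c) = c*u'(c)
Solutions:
 u(c) = C1 + Integral(C2*airyai(-c) + C3*airybi(-c), c)


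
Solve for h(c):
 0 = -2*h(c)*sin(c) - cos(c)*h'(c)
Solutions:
 h(c) = C1*cos(c)^2


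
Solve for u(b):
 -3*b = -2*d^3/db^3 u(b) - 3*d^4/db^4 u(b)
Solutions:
 u(b) = C1 + C2*b + C3*b^2 + C4*exp(-2*b/3) + b^4/16 - 3*b^3/8


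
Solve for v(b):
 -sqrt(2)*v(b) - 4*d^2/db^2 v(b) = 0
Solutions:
 v(b) = C1*sin(2^(1/4)*b/2) + C2*cos(2^(1/4)*b/2)


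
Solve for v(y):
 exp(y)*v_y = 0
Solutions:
 v(y) = C1


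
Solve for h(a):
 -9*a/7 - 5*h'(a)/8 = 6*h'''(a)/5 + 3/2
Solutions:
 h(a) = C1 + C2*sin(5*sqrt(3)*a/12) + C3*cos(5*sqrt(3)*a/12) - 36*a^2/35 - 12*a/5


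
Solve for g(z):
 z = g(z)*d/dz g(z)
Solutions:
 g(z) = -sqrt(C1 + z^2)
 g(z) = sqrt(C1 + z^2)


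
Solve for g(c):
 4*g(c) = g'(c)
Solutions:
 g(c) = C1*exp(4*c)


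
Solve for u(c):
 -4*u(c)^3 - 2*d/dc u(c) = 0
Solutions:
 u(c) = -sqrt(2)*sqrt(-1/(C1 - 2*c))/2
 u(c) = sqrt(2)*sqrt(-1/(C1 - 2*c))/2


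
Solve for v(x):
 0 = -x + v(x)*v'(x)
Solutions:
 v(x) = -sqrt(C1 + x^2)
 v(x) = sqrt(C1 + x^2)


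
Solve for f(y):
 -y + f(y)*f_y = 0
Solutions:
 f(y) = -sqrt(C1 + y^2)
 f(y) = sqrt(C1 + y^2)


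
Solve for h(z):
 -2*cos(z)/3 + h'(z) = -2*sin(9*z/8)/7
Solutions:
 h(z) = C1 + 2*sin(z)/3 + 16*cos(9*z/8)/63


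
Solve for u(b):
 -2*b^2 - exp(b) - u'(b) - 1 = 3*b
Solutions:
 u(b) = C1 - 2*b^3/3 - 3*b^2/2 - b - exp(b)


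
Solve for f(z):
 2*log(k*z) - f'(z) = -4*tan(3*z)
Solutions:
 f(z) = C1 + 2*z*log(k*z) - 2*z - 4*log(cos(3*z))/3


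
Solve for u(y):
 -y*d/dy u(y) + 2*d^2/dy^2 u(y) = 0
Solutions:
 u(y) = C1 + C2*erfi(y/2)


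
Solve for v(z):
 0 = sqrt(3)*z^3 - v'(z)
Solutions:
 v(z) = C1 + sqrt(3)*z^4/4


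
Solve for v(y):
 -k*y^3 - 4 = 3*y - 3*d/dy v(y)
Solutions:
 v(y) = C1 + k*y^4/12 + y^2/2 + 4*y/3


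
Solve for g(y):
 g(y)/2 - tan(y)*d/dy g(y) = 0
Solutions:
 g(y) = C1*sqrt(sin(y))


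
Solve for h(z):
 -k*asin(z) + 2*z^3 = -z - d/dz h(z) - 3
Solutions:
 h(z) = C1 + k*(z*asin(z) + sqrt(1 - z^2)) - z^4/2 - z^2/2 - 3*z


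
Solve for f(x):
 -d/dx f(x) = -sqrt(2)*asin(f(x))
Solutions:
 Integral(1/asin(_y), (_y, f(x))) = C1 + sqrt(2)*x


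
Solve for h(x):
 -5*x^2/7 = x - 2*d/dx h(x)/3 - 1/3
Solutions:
 h(x) = C1 + 5*x^3/14 + 3*x^2/4 - x/2


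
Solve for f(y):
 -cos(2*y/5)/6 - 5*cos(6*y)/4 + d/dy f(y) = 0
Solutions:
 f(y) = C1 + 5*sin(2*y/5)/12 + 5*sin(6*y)/24


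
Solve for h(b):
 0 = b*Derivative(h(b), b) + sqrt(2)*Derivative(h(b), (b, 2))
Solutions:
 h(b) = C1 + C2*erf(2^(1/4)*b/2)


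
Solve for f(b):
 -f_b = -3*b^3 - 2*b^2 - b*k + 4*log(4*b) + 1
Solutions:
 f(b) = C1 + 3*b^4/4 + 2*b^3/3 + b^2*k/2 - 4*b*log(b) - 8*b*log(2) + 3*b


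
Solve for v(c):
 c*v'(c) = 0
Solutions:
 v(c) = C1


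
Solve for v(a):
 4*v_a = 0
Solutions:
 v(a) = C1


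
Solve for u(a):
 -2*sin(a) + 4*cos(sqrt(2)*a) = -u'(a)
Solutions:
 u(a) = C1 - 2*sqrt(2)*sin(sqrt(2)*a) - 2*cos(a)


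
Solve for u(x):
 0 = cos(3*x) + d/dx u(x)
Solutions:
 u(x) = C1 - sin(3*x)/3


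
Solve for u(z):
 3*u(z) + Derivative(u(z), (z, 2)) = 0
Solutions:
 u(z) = C1*sin(sqrt(3)*z) + C2*cos(sqrt(3)*z)


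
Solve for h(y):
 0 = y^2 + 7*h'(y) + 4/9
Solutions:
 h(y) = C1 - y^3/21 - 4*y/63


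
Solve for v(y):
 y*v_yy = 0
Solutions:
 v(y) = C1 + C2*y


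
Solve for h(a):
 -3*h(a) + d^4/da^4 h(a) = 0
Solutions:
 h(a) = C1*exp(-3^(1/4)*a) + C2*exp(3^(1/4)*a) + C3*sin(3^(1/4)*a) + C4*cos(3^(1/4)*a)


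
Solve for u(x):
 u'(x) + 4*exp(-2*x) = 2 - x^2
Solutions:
 u(x) = C1 - x^3/3 + 2*x + 2*exp(-2*x)


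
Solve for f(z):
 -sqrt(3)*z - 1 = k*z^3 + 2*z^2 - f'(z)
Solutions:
 f(z) = C1 + k*z^4/4 + 2*z^3/3 + sqrt(3)*z^2/2 + z


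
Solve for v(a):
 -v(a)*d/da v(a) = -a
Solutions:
 v(a) = -sqrt(C1 + a^2)
 v(a) = sqrt(C1 + a^2)


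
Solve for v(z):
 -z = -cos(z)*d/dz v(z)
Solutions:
 v(z) = C1 + Integral(z/cos(z), z)


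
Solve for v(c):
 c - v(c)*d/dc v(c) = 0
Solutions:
 v(c) = -sqrt(C1 + c^2)
 v(c) = sqrt(C1 + c^2)


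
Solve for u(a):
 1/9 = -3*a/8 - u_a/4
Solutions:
 u(a) = C1 - 3*a^2/4 - 4*a/9


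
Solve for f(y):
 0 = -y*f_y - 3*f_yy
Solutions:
 f(y) = C1 + C2*erf(sqrt(6)*y/6)


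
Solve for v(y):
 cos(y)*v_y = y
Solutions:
 v(y) = C1 + Integral(y/cos(y), y)


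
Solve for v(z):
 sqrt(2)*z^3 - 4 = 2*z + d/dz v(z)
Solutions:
 v(z) = C1 + sqrt(2)*z^4/4 - z^2 - 4*z


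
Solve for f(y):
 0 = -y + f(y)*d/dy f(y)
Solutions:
 f(y) = -sqrt(C1 + y^2)
 f(y) = sqrt(C1 + y^2)


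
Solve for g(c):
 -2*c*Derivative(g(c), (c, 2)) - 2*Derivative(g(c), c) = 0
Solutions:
 g(c) = C1 + C2*log(c)


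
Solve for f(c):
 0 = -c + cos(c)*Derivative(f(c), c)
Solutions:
 f(c) = C1 + Integral(c/cos(c), c)


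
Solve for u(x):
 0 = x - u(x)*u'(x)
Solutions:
 u(x) = -sqrt(C1 + x^2)
 u(x) = sqrt(C1 + x^2)


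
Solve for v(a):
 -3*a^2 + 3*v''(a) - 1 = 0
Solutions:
 v(a) = C1 + C2*a + a^4/12 + a^2/6


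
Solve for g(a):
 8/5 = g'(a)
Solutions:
 g(a) = C1 + 8*a/5


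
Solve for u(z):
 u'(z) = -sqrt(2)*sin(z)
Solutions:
 u(z) = C1 + sqrt(2)*cos(z)


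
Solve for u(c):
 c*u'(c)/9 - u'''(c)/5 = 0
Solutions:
 u(c) = C1 + Integral(C2*airyai(15^(1/3)*c/3) + C3*airybi(15^(1/3)*c/3), c)


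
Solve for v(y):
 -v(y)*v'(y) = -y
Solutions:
 v(y) = -sqrt(C1 + y^2)
 v(y) = sqrt(C1 + y^2)


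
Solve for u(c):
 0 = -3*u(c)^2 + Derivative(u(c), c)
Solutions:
 u(c) = -1/(C1 + 3*c)


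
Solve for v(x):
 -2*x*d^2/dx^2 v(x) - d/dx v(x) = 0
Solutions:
 v(x) = C1 + C2*sqrt(x)


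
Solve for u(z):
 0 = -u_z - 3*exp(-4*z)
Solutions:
 u(z) = C1 + 3*exp(-4*z)/4


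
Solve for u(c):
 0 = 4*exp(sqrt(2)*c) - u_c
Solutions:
 u(c) = C1 + 2*sqrt(2)*exp(sqrt(2)*c)


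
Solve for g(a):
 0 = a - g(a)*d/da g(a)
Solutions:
 g(a) = -sqrt(C1 + a^2)
 g(a) = sqrt(C1 + a^2)


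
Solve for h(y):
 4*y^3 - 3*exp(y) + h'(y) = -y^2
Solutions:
 h(y) = C1 - y^4 - y^3/3 + 3*exp(y)


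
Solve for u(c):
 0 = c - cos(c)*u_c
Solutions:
 u(c) = C1 + Integral(c/cos(c), c)


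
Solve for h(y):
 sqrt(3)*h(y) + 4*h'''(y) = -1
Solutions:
 h(y) = C3*exp(-2^(1/3)*3^(1/6)*y/2) + (C1*sin(2^(1/3)*3^(2/3)*y/4) + C2*cos(2^(1/3)*3^(2/3)*y/4))*exp(2^(1/3)*3^(1/6)*y/4) - sqrt(3)/3


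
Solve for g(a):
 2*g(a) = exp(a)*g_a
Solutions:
 g(a) = C1*exp(-2*exp(-a))


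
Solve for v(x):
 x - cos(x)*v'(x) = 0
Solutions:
 v(x) = C1 + Integral(x/cos(x), x)


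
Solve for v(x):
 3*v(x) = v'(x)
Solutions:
 v(x) = C1*exp(3*x)


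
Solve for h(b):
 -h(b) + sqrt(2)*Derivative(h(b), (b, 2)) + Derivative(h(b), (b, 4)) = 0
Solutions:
 h(b) = C1*exp(-sqrt(2)*b*sqrt(-sqrt(2) + sqrt(6))/2) + C2*exp(sqrt(2)*b*sqrt(-sqrt(2) + sqrt(6))/2) + C3*sin(sqrt(2)*b*sqrt(sqrt(2) + sqrt(6))/2) + C4*cosh(sqrt(2)*b*sqrt(-sqrt(6) - sqrt(2))/2)


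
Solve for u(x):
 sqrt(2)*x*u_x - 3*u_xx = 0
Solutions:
 u(x) = C1 + C2*erfi(2^(3/4)*sqrt(3)*x/6)


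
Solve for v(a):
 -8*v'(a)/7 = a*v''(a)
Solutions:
 v(a) = C1 + C2/a^(1/7)


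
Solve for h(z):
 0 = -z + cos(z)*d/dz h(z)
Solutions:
 h(z) = C1 + Integral(z/cos(z), z)


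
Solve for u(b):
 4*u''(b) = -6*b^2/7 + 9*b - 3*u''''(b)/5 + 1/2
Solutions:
 u(b) = C1 + C2*b + C3*sin(2*sqrt(15)*b/3) + C4*cos(2*sqrt(15)*b/3) - b^4/56 + 3*b^3/8 + 53*b^2/560


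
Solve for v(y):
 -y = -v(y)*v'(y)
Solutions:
 v(y) = -sqrt(C1 + y^2)
 v(y) = sqrt(C1 + y^2)


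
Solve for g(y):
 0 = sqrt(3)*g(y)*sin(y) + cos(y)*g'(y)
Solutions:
 g(y) = C1*cos(y)^(sqrt(3))


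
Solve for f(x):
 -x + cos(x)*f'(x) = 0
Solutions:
 f(x) = C1 + Integral(x/cos(x), x)


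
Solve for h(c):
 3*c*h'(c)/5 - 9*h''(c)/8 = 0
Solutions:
 h(c) = C1 + C2*erfi(2*sqrt(15)*c/15)


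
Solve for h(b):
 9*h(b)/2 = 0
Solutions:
 h(b) = 0


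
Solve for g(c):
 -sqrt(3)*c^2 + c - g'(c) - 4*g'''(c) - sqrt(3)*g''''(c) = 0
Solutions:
 g(c) = C1 + C2*exp(c*(-16*sqrt(3) + 32*18^(1/3)/(9*sqrt(1011) + 209*sqrt(3))^(1/3) + 12^(1/3)*(9*sqrt(1011) + 209*sqrt(3))^(1/3))/36)*sin(2^(1/3)*3^(1/6)*c*(-2^(1/3)*3^(2/3)*(9*sqrt(1011) + 209*sqrt(3))^(1/3) + 96/(9*sqrt(1011) + 209*sqrt(3))^(1/3))/36) + C3*exp(c*(-16*sqrt(3) + 32*18^(1/3)/(9*sqrt(1011) + 209*sqrt(3))^(1/3) + 12^(1/3)*(9*sqrt(1011) + 209*sqrt(3))^(1/3))/36)*cos(2^(1/3)*3^(1/6)*c*(-2^(1/3)*3^(2/3)*(9*sqrt(1011) + 209*sqrt(3))^(1/3) + 96/(9*sqrt(1011) + 209*sqrt(3))^(1/3))/36) + C4*exp(-c*(32*18^(1/3)/(9*sqrt(1011) + 209*sqrt(3))^(1/3) + 8*sqrt(3) + 12^(1/3)*(9*sqrt(1011) + 209*sqrt(3))^(1/3))/18) - sqrt(3)*c^3/3 + c^2/2 + 8*sqrt(3)*c


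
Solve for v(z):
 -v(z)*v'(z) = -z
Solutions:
 v(z) = -sqrt(C1 + z^2)
 v(z) = sqrt(C1 + z^2)


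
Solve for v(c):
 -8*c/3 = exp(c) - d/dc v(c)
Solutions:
 v(c) = C1 + 4*c^2/3 + exp(c)


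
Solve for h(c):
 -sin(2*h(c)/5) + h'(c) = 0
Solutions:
 -c + 5*log(cos(2*h(c)/5) - 1)/4 - 5*log(cos(2*h(c)/5) + 1)/4 = C1


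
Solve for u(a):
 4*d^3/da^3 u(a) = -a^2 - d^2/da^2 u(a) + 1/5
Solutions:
 u(a) = C1 + C2*a + C3*exp(-a/4) - a^4/12 + 4*a^3/3 - 159*a^2/10


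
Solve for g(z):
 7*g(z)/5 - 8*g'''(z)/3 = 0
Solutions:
 g(z) = C3*exp(21^(1/3)*5^(2/3)*z/10) + (C1*sin(3^(5/6)*5^(2/3)*7^(1/3)*z/20) + C2*cos(3^(5/6)*5^(2/3)*7^(1/3)*z/20))*exp(-21^(1/3)*5^(2/3)*z/20)


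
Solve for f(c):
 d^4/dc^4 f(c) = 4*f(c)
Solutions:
 f(c) = C1*exp(-sqrt(2)*c) + C2*exp(sqrt(2)*c) + C3*sin(sqrt(2)*c) + C4*cos(sqrt(2)*c)


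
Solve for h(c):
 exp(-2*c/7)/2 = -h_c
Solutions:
 h(c) = C1 + 7*exp(-2*c/7)/4


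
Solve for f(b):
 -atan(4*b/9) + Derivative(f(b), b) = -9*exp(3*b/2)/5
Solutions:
 f(b) = C1 + b*atan(4*b/9) - 6*exp(3*b/2)/5 - 9*log(16*b^2 + 81)/8


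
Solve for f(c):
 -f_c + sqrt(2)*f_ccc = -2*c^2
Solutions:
 f(c) = C1 + C2*exp(-2^(3/4)*c/2) + C3*exp(2^(3/4)*c/2) + 2*c^3/3 + 4*sqrt(2)*c


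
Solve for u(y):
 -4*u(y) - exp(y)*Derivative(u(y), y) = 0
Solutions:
 u(y) = C1*exp(4*exp(-y))


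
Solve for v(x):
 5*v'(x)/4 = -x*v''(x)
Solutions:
 v(x) = C1 + C2/x^(1/4)


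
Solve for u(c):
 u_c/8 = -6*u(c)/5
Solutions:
 u(c) = C1*exp(-48*c/5)


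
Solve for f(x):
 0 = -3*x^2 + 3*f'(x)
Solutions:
 f(x) = C1 + x^3/3


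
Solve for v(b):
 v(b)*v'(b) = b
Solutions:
 v(b) = -sqrt(C1 + b^2)
 v(b) = sqrt(C1 + b^2)


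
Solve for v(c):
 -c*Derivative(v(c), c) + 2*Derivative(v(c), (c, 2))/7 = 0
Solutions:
 v(c) = C1 + C2*erfi(sqrt(7)*c/2)


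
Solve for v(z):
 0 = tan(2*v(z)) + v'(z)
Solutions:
 v(z) = -asin(C1*exp(-2*z))/2 + pi/2
 v(z) = asin(C1*exp(-2*z))/2


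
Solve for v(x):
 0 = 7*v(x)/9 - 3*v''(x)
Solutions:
 v(x) = C1*exp(-sqrt(21)*x/9) + C2*exp(sqrt(21)*x/9)


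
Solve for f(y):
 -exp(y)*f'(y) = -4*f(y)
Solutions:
 f(y) = C1*exp(-4*exp(-y))


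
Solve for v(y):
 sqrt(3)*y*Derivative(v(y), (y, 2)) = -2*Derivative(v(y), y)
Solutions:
 v(y) = C1 + C2*y^(1 - 2*sqrt(3)/3)


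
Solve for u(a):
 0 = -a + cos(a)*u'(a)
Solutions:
 u(a) = C1 + Integral(a/cos(a), a)


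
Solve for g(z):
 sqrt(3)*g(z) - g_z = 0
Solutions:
 g(z) = C1*exp(sqrt(3)*z)


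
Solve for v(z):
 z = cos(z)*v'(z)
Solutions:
 v(z) = C1 + Integral(z/cos(z), z)


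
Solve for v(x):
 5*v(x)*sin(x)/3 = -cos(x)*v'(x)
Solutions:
 v(x) = C1*cos(x)^(5/3)


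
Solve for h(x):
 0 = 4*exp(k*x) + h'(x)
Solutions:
 h(x) = C1 - 4*exp(k*x)/k


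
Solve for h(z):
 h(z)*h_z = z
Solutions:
 h(z) = -sqrt(C1 + z^2)
 h(z) = sqrt(C1 + z^2)


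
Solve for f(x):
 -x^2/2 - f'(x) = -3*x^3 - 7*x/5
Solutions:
 f(x) = C1 + 3*x^4/4 - x^3/6 + 7*x^2/10


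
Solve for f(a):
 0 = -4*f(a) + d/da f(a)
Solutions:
 f(a) = C1*exp(4*a)


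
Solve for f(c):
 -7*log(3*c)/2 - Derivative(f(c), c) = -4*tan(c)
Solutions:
 f(c) = C1 - 7*c*log(c)/2 - 7*c*log(3)/2 + 7*c/2 - 4*log(cos(c))


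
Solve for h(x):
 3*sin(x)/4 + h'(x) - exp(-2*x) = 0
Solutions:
 h(x) = C1 + 3*cos(x)/4 - exp(-2*x)/2


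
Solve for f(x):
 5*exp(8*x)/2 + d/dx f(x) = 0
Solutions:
 f(x) = C1 - 5*exp(8*x)/16


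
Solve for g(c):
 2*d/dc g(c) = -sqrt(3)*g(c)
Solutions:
 g(c) = C1*exp(-sqrt(3)*c/2)


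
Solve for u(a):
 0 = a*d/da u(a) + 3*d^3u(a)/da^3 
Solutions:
 u(a) = C1 + Integral(C2*airyai(-3^(2/3)*a/3) + C3*airybi(-3^(2/3)*a/3), a)


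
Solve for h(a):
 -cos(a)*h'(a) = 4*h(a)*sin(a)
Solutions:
 h(a) = C1*cos(a)^4


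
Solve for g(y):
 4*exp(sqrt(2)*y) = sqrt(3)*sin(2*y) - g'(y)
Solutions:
 g(y) = C1 - 2*sqrt(2)*exp(sqrt(2)*y) - sqrt(3)*cos(2*y)/2


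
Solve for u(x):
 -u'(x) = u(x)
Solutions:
 u(x) = C1*exp(-x)


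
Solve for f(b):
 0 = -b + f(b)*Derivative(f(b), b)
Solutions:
 f(b) = -sqrt(C1 + b^2)
 f(b) = sqrt(C1 + b^2)


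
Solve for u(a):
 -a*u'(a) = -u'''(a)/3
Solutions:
 u(a) = C1 + Integral(C2*airyai(3^(1/3)*a) + C3*airybi(3^(1/3)*a), a)


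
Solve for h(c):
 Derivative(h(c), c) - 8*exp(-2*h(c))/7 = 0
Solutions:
 h(c) = log(-sqrt(C1 + 112*c)) - log(7)
 h(c) = log(C1 + 112*c)/2 - log(7)


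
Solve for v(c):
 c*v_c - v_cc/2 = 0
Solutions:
 v(c) = C1 + C2*erfi(c)


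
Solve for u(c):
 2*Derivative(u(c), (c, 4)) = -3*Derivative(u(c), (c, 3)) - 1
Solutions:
 u(c) = C1 + C2*c + C3*c^2 + C4*exp(-3*c/2) - c^3/18


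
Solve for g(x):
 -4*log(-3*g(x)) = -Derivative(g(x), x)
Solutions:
 -Integral(1/(log(-_y) + log(3)), (_y, g(x)))/4 = C1 - x


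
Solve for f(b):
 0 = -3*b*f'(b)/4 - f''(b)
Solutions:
 f(b) = C1 + C2*erf(sqrt(6)*b/4)


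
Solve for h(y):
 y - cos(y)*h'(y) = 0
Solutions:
 h(y) = C1 + Integral(y/cos(y), y)


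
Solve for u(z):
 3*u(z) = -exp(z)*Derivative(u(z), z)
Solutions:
 u(z) = C1*exp(3*exp(-z))


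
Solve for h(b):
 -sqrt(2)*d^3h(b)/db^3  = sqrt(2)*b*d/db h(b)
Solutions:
 h(b) = C1 + Integral(C2*airyai(-b) + C3*airybi(-b), b)


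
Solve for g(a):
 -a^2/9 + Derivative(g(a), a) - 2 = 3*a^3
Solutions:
 g(a) = C1 + 3*a^4/4 + a^3/27 + 2*a


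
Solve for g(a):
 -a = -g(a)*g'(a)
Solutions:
 g(a) = -sqrt(C1 + a^2)
 g(a) = sqrt(C1 + a^2)


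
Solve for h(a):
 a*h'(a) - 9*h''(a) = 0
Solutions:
 h(a) = C1 + C2*erfi(sqrt(2)*a/6)


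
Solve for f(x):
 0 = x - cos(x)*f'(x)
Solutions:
 f(x) = C1 + Integral(x/cos(x), x)


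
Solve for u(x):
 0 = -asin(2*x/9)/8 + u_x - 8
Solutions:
 u(x) = C1 + x*asin(2*x/9)/8 + 8*x + sqrt(81 - 4*x^2)/16


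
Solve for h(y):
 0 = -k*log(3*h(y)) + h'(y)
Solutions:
 Integral(1/(log(_y) + log(3)), (_y, h(y))) = C1 + k*y


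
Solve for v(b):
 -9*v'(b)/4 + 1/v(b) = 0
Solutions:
 v(b) = -sqrt(C1 + 8*b)/3
 v(b) = sqrt(C1 + 8*b)/3


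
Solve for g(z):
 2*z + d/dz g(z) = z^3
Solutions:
 g(z) = C1 + z^4/4 - z^2


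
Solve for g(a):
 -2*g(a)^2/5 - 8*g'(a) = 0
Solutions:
 g(a) = 20/(C1 + a)


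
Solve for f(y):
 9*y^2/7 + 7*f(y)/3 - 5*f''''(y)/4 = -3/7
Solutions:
 f(y) = C1*exp(-15^(3/4)*sqrt(2)*7^(1/4)*y/15) + C2*exp(15^(3/4)*sqrt(2)*7^(1/4)*y/15) + C3*sin(15^(3/4)*sqrt(2)*7^(1/4)*y/15) + C4*cos(15^(3/4)*sqrt(2)*7^(1/4)*y/15) - 27*y^2/49 - 9/49


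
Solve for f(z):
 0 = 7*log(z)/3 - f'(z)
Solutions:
 f(z) = C1 + 7*z*log(z)/3 - 7*z/3


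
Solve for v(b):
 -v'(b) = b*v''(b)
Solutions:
 v(b) = C1 + C2*log(b)


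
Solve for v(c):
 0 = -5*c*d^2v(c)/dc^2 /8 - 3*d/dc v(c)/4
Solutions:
 v(c) = C1 + C2/c^(1/5)


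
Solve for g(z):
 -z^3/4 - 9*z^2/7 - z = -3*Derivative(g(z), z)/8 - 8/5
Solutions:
 g(z) = C1 + z^4/6 + 8*z^3/7 + 4*z^2/3 - 64*z/15


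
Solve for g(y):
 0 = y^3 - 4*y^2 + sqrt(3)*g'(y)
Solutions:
 g(y) = C1 - sqrt(3)*y^4/12 + 4*sqrt(3)*y^3/9


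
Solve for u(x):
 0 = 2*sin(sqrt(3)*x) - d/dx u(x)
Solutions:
 u(x) = C1 - 2*sqrt(3)*cos(sqrt(3)*x)/3


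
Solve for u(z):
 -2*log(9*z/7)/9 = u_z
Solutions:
 u(z) = C1 - 2*z*log(z)/9 - 4*z*log(3)/9 + 2*z/9 + 2*z*log(7)/9


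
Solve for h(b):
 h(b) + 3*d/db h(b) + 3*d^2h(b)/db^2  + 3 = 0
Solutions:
 h(b) = (C1*sin(sqrt(3)*b/6) + C2*cos(sqrt(3)*b/6))*exp(-b/2) - 3


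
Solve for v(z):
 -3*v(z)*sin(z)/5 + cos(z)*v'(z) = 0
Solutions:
 v(z) = C1/cos(z)^(3/5)


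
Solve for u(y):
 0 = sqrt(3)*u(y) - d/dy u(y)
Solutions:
 u(y) = C1*exp(sqrt(3)*y)


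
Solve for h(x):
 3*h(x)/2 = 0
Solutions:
 h(x) = 0


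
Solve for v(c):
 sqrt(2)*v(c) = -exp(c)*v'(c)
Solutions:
 v(c) = C1*exp(sqrt(2)*exp(-c))


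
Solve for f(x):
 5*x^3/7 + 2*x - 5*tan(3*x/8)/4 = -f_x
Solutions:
 f(x) = C1 - 5*x^4/28 - x^2 - 10*log(cos(3*x/8))/3


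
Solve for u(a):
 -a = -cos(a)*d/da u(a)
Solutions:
 u(a) = C1 + Integral(a/cos(a), a)


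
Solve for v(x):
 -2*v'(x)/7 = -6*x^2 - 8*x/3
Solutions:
 v(x) = C1 + 7*x^3 + 14*x^2/3


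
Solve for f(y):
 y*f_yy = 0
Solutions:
 f(y) = C1 + C2*y


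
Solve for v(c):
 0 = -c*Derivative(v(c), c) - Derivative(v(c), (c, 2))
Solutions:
 v(c) = C1 + C2*erf(sqrt(2)*c/2)


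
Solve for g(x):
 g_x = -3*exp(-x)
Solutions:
 g(x) = C1 + 3*exp(-x)


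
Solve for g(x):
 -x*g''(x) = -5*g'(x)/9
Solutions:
 g(x) = C1 + C2*x^(14/9)


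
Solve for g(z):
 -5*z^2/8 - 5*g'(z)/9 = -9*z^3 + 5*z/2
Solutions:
 g(z) = C1 + 81*z^4/20 - 3*z^3/8 - 9*z^2/4


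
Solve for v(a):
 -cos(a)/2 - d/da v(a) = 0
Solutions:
 v(a) = C1 - sin(a)/2


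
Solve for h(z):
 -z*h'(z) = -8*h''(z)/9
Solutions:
 h(z) = C1 + C2*erfi(3*z/4)


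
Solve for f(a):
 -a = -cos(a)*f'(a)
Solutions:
 f(a) = C1 + Integral(a/cos(a), a)


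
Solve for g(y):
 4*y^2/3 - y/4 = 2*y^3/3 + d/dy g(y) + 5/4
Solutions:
 g(y) = C1 - y^4/6 + 4*y^3/9 - y^2/8 - 5*y/4


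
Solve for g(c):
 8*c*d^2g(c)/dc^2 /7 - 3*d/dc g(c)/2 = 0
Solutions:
 g(c) = C1 + C2*c^(37/16)


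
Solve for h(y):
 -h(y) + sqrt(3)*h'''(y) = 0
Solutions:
 h(y) = C3*exp(3^(5/6)*y/3) + (C1*sin(3^(1/3)*y/2) + C2*cos(3^(1/3)*y/2))*exp(-3^(5/6)*y/6)


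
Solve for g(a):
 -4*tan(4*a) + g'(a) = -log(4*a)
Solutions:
 g(a) = C1 - a*log(a) - 2*a*log(2) + a - log(cos(4*a))


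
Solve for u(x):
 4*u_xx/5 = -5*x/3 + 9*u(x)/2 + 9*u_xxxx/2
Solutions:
 u(x) = 10*x/27 + (C1*sin(x*sin(atan(7*sqrt(41)/4)/2)) + C2*cos(x*sin(atan(7*sqrt(41)/4)/2)))*exp(-x*cos(atan(7*sqrt(41)/4)/2)) + (C3*sin(x*sin(atan(7*sqrt(41)/4)/2)) + C4*cos(x*sin(atan(7*sqrt(41)/4)/2)))*exp(x*cos(atan(7*sqrt(41)/4)/2))


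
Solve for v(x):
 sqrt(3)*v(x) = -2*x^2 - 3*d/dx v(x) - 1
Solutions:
 v(x) = C1*exp(-sqrt(3)*x/3) - 2*sqrt(3)*x^2/3 + 4*x - 13*sqrt(3)/3


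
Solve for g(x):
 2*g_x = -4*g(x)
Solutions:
 g(x) = C1*exp(-2*x)


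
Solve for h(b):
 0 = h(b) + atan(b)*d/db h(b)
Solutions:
 h(b) = C1*exp(-Integral(1/atan(b), b))


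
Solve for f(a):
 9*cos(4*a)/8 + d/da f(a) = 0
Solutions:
 f(a) = C1 - 9*sin(4*a)/32


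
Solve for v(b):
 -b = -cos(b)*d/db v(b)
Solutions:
 v(b) = C1 + Integral(b/cos(b), b)


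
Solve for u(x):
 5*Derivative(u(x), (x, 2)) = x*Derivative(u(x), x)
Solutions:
 u(x) = C1 + C2*erfi(sqrt(10)*x/10)


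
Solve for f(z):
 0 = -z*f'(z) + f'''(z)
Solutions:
 f(z) = C1 + Integral(C2*airyai(z) + C3*airybi(z), z)


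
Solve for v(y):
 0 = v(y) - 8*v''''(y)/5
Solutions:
 v(y) = C1*exp(-10^(1/4)*y/2) + C2*exp(10^(1/4)*y/2) + C3*sin(10^(1/4)*y/2) + C4*cos(10^(1/4)*y/2)


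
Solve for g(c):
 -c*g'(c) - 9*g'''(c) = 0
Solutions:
 g(c) = C1 + Integral(C2*airyai(-3^(1/3)*c/3) + C3*airybi(-3^(1/3)*c/3), c)


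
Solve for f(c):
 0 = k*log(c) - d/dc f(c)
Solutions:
 f(c) = C1 + c*k*log(c) - c*k


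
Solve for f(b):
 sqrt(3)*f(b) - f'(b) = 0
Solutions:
 f(b) = C1*exp(sqrt(3)*b)


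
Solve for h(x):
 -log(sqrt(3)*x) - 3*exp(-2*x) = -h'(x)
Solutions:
 h(x) = C1 + x*log(x) + x*(-1 + log(3)/2) - 3*exp(-2*x)/2


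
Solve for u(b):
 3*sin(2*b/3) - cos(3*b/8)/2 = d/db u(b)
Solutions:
 u(b) = C1 - 4*sin(3*b/8)/3 - 9*cos(2*b/3)/2


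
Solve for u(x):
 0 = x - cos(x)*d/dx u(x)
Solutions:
 u(x) = C1 + Integral(x/cos(x), x)


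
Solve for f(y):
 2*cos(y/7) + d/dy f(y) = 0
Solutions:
 f(y) = C1 - 14*sin(y/7)


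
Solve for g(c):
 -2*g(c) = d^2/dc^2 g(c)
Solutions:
 g(c) = C1*sin(sqrt(2)*c) + C2*cos(sqrt(2)*c)


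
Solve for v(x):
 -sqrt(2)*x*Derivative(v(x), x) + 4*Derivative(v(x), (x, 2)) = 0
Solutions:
 v(x) = C1 + C2*erfi(2^(3/4)*x/4)


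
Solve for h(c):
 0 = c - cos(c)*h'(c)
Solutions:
 h(c) = C1 + Integral(c/cos(c), c)


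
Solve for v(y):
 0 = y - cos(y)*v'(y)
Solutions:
 v(y) = C1 + Integral(y/cos(y), y)


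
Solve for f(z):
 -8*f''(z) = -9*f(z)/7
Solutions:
 f(z) = C1*exp(-3*sqrt(14)*z/28) + C2*exp(3*sqrt(14)*z/28)


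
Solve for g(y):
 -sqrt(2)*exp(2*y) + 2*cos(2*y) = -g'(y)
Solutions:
 g(y) = C1 + sqrt(2)*exp(2*y)/2 - sin(2*y)


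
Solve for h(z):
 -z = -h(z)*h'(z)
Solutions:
 h(z) = -sqrt(C1 + z^2)
 h(z) = sqrt(C1 + z^2)


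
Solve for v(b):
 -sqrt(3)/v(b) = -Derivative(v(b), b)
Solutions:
 v(b) = -sqrt(C1 + 2*sqrt(3)*b)
 v(b) = sqrt(C1 + 2*sqrt(3)*b)


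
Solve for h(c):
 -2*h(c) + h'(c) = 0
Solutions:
 h(c) = C1*exp(2*c)


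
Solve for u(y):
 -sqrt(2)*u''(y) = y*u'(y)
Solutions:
 u(y) = C1 + C2*erf(2^(1/4)*y/2)


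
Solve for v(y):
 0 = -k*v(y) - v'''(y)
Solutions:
 v(y) = C1*exp(y*(-k)^(1/3)) + C2*exp(y*(-k)^(1/3)*(-1 + sqrt(3)*I)/2) + C3*exp(-y*(-k)^(1/3)*(1 + sqrt(3)*I)/2)


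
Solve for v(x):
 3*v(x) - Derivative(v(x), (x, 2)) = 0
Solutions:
 v(x) = C1*exp(-sqrt(3)*x) + C2*exp(sqrt(3)*x)


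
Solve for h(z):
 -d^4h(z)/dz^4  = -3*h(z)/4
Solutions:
 h(z) = C1*exp(-sqrt(2)*3^(1/4)*z/2) + C2*exp(sqrt(2)*3^(1/4)*z/2) + C3*sin(sqrt(2)*3^(1/4)*z/2) + C4*cos(sqrt(2)*3^(1/4)*z/2)


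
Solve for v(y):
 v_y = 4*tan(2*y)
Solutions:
 v(y) = C1 - 2*log(cos(2*y))


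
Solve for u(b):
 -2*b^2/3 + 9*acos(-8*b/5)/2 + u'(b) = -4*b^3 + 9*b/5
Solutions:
 u(b) = C1 - b^4 + 2*b^3/9 + 9*b^2/10 - 9*b*acos(-8*b/5)/2 - 9*sqrt(25 - 64*b^2)/16


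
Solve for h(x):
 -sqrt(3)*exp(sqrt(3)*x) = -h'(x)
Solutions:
 h(x) = C1 + exp(sqrt(3)*x)


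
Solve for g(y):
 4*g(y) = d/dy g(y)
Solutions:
 g(y) = C1*exp(4*y)


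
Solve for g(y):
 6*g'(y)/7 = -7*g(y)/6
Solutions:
 g(y) = C1*exp(-49*y/36)


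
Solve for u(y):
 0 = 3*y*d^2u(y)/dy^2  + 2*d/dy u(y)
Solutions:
 u(y) = C1 + C2*y^(1/3)


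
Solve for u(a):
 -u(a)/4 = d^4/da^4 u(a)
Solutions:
 u(a) = (C1*sin(a/2) + C2*cos(a/2))*exp(-a/2) + (C3*sin(a/2) + C4*cos(a/2))*exp(a/2)


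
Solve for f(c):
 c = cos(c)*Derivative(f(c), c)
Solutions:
 f(c) = C1 + Integral(c/cos(c), c)


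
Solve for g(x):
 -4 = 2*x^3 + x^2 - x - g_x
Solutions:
 g(x) = C1 + x^4/2 + x^3/3 - x^2/2 + 4*x


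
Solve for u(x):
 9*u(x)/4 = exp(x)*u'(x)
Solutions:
 u(x) = C1*exp(-9*exp(-x)/4)


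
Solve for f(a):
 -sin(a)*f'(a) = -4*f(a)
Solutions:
 f(a) = C1*(cos(a)^2 - 2*cos(a) + 1)/(cos(a)^2 + 2*cos(a) + 1)


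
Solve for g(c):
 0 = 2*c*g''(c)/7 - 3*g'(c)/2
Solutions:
 g(c) = C1 + C2*c^(25/4)


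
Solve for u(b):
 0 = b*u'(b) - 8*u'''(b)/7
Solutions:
 u(b) = C1 + Integral(C2*airyai(7^(1/3)*b/2) + C3*airybi(7^(1/3)*b/2), b)


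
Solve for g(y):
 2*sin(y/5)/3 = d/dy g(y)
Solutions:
 g(y) = C1 - 10*cos(y/5)/3


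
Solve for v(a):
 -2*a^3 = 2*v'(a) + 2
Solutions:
 v(a) = C1 - a^4/4 - a


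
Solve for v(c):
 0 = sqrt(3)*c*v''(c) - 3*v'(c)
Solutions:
 v(c) = C1 + C2*c^(1 + sqrt(3))


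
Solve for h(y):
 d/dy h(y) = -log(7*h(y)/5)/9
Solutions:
 -9*Integral(1/(-log(_y) - log(7) + log(5)), (_y, h(y))) = C1 - y


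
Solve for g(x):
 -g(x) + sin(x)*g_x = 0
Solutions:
 g(x) = C1*sqrt(cos(x) - 1)/sqrt(cos(x) + 1)


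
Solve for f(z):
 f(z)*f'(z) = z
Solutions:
 f(z) = -sqrt(C1 + z^2)
 f(z) = sqrt(C1 + z^2)


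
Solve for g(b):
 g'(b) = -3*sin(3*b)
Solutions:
 g(b) = C1 + cos(3*b)


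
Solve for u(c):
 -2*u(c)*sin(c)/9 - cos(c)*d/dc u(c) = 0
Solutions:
 u(c) = C1*cos(c)^(2/9)


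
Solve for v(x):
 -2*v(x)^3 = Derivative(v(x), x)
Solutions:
 v(x) = -sqrt(2)*sqrt(-1/(C1 - 2*x))/2
 v(x) = sqrt(2)*sqrt(-1/(C1 - 2*x))/2


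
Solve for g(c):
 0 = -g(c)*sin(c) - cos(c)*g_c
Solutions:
 g(c) = C1*cos(c)


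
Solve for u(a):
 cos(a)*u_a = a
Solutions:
 u(a) = C1 + Integral(a/cos(a), a)


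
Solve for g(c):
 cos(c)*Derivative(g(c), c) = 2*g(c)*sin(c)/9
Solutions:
 g(c) = C1/cos(c)^(2/9)


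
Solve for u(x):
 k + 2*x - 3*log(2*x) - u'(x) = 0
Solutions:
 u(x) = C1 + k*x + x^2 - 3*x*log(x) - x*log(8) + 3*x


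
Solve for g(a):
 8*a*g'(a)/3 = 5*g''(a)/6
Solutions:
 g(a) = C1 + C2*erfi(2*sqrt(10)*a/5)


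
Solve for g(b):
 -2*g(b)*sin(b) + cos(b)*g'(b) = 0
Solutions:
 g(b) = C1/cos(b)^2


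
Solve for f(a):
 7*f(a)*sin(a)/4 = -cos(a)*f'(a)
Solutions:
 f(a) = C1*cos(a)^(7/4)


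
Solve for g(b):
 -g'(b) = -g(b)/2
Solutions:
 g(b) = C1*exp(b/2)


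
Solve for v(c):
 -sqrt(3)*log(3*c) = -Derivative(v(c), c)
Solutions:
 v(c) = C1 + sqrt(3)*c*log(c) - sqrt(3)*c + sqrt(3)*c*log(3)


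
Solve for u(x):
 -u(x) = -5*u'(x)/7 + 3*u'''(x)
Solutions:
 u(x) = C1*exp(x*(10*98^(1/3)/(sqrt(190981) + 441)^(1/3) + 28^(1/3)*(sqrt(190981) + 441)^(1/3))/84)*sin(sqrt(3)*x*(-28^(1/3)*(sqrt(190981) + 441)^(1/3) + 10*98^(1/3)/(sqrt(190981) + 441)^(1/3))/84) + C2*exp(x*(10*98^(1/3)/(sqrt(190981) + 441)^(1/3) + 28^(1/3)*(sqrt(190981) + 441)^(1/3))/84)*cos(sqrt(3)*x*(-28^(1/3)*(sqrt(190981) + 441)^(1/3) + 10*98^(1/3)/(sqrt(190981) + 441)^(1/3))/84) + C3*exp(-x*(10*98^(1/3)/(sqrt(190981) + 441)^(1/3) + 28^(1/3)*(sqrt(190981) + 441)^(1/3))/42)


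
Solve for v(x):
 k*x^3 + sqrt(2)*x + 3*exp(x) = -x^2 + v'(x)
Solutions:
 v(x) = C1 + k*x^4/4 + x^3/3 + sqrt(2)*x^2/2 + 3*exp(x)


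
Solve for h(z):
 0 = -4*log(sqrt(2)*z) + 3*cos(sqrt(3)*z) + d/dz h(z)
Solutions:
 h(z) = C1 + 4*z*log(z) - 4*z + 2*z*log(2) - sqrt(3)*sin(sqrt(3)*z)


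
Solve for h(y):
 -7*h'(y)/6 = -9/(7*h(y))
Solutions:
 h(y) = -sqrt(C1 + 108*y)/7
 h(y) = sqrt(C1 + 108*y)/7


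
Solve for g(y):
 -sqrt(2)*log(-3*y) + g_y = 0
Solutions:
 g(y) = C1 + sqrt(2)*y*log(-y) + sqrt(2)*y*(-1 + log(3))


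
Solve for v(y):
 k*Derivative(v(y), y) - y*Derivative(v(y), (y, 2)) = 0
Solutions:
 v(y) = C1 + y^(re(k) + 1)*(C2*sin(log(y)*Abs(im(k))) + C3*cos(log(y)*im(k)))


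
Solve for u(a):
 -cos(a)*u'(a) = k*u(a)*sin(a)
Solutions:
 u(a) = C1*exp(k*log(cos(a)))


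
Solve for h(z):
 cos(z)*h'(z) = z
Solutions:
 h(z) = C1 + Integral(z/cos(z), z)


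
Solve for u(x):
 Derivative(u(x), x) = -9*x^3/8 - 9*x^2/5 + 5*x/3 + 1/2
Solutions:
 u(x) = C1 - 9*x^4/32 - 3*x^3/5 + 5*x^2/6 + x/2


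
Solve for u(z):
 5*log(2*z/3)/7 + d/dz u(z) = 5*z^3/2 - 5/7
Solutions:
 u(z) = C1 + 5*z^4/8 - 5*z*log(z)/7 - 5*z*log(2)/7 + 5*z*log(3)/7


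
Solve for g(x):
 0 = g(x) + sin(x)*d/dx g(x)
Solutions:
 g(x) = C1*sqrt(cos(x) + 1)/sqrt(cos(x) - 1)


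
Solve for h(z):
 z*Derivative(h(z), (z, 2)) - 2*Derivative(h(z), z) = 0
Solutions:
 h(z) = C1 + C2*z^3


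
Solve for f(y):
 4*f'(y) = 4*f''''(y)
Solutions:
 f(y) = C1 + C4*exp(y) + (C2*sin(sqrt(3)*y/2) + C3*cos(sqrt(3)*y/2))*exp(-y/2)


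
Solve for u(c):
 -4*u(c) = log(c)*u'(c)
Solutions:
 u(c) = C1*exp(-4*li(c))


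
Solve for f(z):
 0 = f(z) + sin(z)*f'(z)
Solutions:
 f(z) = C1*sqrt(cos(z) + 1)/sqrt(cos(z) - 1)


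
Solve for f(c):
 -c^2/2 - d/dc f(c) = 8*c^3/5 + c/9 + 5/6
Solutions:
 f(c) = C1 - 2*c^4/5 - c^3/6 - c^2/18 - 5*c/6


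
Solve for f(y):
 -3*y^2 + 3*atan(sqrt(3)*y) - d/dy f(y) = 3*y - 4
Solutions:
 f(y) = C1 - y^3 - 3*y^2/2 + 3*y*atan(sqrt(3)*y) + 4*y - sqrt(3)*log(3*y^2 + 1)/2


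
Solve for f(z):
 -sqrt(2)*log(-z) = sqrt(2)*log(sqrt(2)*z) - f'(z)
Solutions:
 f(z) = C1 + 2*sqrt(2)*z*log(z) + sqrt(2)*z*(-2 + log(2)/2 + I*pi)


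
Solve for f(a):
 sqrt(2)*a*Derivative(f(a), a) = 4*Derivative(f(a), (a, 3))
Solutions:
 f(a) = C1 + Integral(C2*airyai(sqrt(2)*a/2) + C3*airybi(sqrt(2)*a/2), a)


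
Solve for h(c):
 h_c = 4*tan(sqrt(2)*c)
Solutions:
 h(c) = C1 - 2*sqrt(2)*log(cos(sqrt(2)*c))


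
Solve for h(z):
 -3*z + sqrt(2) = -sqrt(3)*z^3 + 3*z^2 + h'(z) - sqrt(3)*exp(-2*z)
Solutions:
 h(z) = C1 + sqrt(3)*z^4/4 - z^3 - 3*z^2/2 + sqrt(2)*z - sqrt(3)*exp(-2*z)/2


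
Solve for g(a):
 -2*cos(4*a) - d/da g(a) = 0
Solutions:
 g(a) = C1 - sin(4*a)/2


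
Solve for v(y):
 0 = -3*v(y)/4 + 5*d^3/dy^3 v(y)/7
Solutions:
 v(y) = C3*exp(1050^(1/3)*y/10) + (C1*sin(3^(5/6)*350^(1/3)*y/20) + C2*cos(3^(5/6)*350^(1/3)*y/20))*exp(-1050^(1/3)*y/20)


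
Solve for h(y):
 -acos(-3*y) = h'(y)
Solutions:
 h(y) = C1 - y*acos(-3*y) - sqrt(1 - 9*y^2)/3


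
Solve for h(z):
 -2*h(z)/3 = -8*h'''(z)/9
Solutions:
 h(z) = C3*exp(6^(1/3)*z/2) + (C1*sin(2^(1/3)*3^(5/6)*z/4) + C2*cos(2^(1/3)*3^(5/6)*z/4))*exp(-6^(1/3)*z/4)


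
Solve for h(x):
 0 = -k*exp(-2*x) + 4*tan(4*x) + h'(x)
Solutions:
 h(x) = C1 - k*exp(-2*x)/2 - log(tan(4*x)^2 + 1)/2


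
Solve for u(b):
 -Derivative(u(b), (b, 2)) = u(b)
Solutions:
 u(b) = C1*sin(b) + C2*cos(b)


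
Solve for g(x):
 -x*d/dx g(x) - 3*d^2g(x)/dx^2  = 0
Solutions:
 g(x) = C1 + C2*erf(sqrt(6)*x/6)


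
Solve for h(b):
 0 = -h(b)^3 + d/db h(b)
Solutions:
 h(b) = -sqrt(2)*sqrt(-1/(C1 + b))/2
 h(b) = sqrt(2)*sqrt(-1/(C1 + b))/2


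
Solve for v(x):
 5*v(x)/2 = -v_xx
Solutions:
 v(x) = C1*sin(sqrt(10)*x/2) + C2*cos(sqrt(10)*x/2)


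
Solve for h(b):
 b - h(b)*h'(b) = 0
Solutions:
 h(b) = -sqrt(C1 + b^2)
 h(b) = sqrt(C1 + b^2)
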